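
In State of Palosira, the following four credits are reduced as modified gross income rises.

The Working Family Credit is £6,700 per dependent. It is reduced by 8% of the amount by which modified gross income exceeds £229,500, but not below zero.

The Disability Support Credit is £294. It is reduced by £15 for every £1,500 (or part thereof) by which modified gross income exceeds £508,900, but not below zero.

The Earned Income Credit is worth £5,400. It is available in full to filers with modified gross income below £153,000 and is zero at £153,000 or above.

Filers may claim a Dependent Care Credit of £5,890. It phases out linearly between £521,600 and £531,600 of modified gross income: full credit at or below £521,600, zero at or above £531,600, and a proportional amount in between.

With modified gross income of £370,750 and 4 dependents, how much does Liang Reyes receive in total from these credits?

Working Family Credit: base = 4 × £6,700 = £26,800. 8% of the £141,250 excess over £229,500 is £11,300; credit = £26,800 − £11,300 = £15,500.
Disability Support Credit: £370,750 is at or below the £508,900 threshold, so the full £294 applies.
Earned Income Credit: £370,750 meets or exceeds the £153,000 cutoff, so the credit is £0.
Dependent Care Credit: £370,750 is at or below the £521,600 threshold, so the full £5,890 applies.
Total: £15,500 + £294 + £0 + £5,890 = £21,684.

£21,684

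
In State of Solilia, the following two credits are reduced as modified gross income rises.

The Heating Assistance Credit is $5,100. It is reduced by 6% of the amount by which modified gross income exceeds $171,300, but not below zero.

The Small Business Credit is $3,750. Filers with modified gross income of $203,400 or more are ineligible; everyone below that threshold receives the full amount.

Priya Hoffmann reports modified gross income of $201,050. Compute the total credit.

Heating Assistance Credit: 6% of the $29,750 excess over $171,300 is $1,785; credit = $5,100 − $1,785 = $3,315.
Small Business Credit: $201,050 is below the $203,400 cutoff, so the full $3,750 applies.
Total: $3,315 + $3,750 = $7,065.

$7,065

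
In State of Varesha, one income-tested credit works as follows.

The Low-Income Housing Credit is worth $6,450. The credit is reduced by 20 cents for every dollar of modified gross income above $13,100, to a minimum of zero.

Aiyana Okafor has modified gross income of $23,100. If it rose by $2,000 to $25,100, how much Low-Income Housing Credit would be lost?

At $23,100 — 20% of the $10,000 excess over $13,100 is $2,000; credit = $6,450 − $2,000 = $4,450.
At $25,100 — 20% of the $12,000 excess over $13,100 is $2,400; credit = $6,450 − $2,400 = $4,050.
Lost: $4,450 − $4,050 = $400.

$400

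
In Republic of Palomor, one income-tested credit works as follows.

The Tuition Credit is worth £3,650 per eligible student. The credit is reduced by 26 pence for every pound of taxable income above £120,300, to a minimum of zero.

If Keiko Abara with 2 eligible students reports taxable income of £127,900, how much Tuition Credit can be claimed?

£5,324

Tuition Credit: base = 2 × £3,650 = £7,300. 26% of the £7,600 excess over £120,300 is £1,976; credit = £7,300 − £1,976 = £5,324.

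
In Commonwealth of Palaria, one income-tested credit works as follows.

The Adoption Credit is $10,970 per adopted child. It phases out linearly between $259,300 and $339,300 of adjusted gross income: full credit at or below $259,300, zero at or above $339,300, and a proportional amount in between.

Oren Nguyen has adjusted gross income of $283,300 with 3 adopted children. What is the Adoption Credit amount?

Adoption Credit: base = 3 × $10,970 = $32,910. $283,300 is $24,000 into a $80,000 phase-out range, leaving 56,000/80,000 of the credit: $32,910 × 56,000/80,000 = $23,037.

$23,037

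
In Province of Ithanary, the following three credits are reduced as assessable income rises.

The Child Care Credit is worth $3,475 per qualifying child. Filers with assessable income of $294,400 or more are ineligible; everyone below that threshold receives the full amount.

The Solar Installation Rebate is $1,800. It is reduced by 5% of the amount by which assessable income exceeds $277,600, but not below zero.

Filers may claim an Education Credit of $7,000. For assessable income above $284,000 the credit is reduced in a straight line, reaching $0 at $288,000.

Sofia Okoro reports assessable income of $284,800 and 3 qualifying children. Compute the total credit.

Child Care Credit: base = 3 × $3,475 = $10,425. $284,800 is below the $294,400 cutoff, so the full $10,425 applies.
Solar Installation Rebate: 5% of the $7,200 excess over $277,600 is $360; credit = $1,800 − $360 = $1,440.
Education Credit: $284,800 is $800 into a $4,000 phase-out range, leaving 3,200/4,000 of the credit: $7,000 × 3,200/4,000 = $5,600.
Total: $10,425 + $1,440 + $5,600 = $17,465.

$17,465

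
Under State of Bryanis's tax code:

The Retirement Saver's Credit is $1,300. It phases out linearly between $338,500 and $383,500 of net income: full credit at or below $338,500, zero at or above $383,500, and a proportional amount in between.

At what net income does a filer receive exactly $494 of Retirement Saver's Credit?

$366,400

$494 is 494/1,300 of the full $1,300, so 806/1,300 of the $45,000 range has been used: income = $338,500 + $45,000 × 806/1,300 = $366,400.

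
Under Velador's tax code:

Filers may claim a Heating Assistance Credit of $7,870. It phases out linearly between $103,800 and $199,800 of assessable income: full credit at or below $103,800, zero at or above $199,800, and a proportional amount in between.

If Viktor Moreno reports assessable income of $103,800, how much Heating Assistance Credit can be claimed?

Heating Assistance Credit: $103,800 is at or below the $103,800 threshold, so the full $7,870 applies.

$7,870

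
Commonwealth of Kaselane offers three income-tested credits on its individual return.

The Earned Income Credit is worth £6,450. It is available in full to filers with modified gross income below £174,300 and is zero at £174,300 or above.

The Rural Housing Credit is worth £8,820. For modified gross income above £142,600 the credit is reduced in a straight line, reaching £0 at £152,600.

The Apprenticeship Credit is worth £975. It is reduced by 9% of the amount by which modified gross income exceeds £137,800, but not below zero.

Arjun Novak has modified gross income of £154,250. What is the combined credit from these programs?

£6,450

Earned Income Credit: £154,250 is below the £174,300 cutoff, so the full £6,450 applies.
Rural Housing Credit: £154,250 is at or above £152,600, so the credit is £0.
Apprenticeship Credit: 9% of the £16,450 excess over £137,800 is £1,480.50 ≥ base, so the credit is £0.
Total: £6,450 + £0 + £0 = £6,450.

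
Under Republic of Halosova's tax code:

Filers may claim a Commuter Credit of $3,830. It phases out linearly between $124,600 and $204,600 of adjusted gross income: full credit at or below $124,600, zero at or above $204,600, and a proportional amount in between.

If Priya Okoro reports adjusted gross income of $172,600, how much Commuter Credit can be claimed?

Commuter Credit: $172,600 is $48,000 into a $80,000 phase-out range, leaving 32,000/80,000 of the credit: $3,830 × 32,000/80,000 = $1,532.

$1,532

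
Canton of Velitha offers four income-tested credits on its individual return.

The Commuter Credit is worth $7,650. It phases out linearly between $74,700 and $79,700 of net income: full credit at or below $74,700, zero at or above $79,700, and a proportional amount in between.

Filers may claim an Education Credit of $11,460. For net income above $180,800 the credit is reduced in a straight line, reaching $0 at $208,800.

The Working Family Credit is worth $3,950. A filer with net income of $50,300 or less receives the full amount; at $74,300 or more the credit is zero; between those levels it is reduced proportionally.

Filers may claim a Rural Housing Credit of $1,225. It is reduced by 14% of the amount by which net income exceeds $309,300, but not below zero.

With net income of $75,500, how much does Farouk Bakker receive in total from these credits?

Commuter Credit: $75,500 is $800 into a $5,000 phase-out range, leaving 4,200/5,000 of the credit: $7,650 × 4,200/5,000 = $6,426.
Education Credit: $75,500 is at or below the $180,800 threshold, so the full $11,460 applies.
Working Family Credit: $75,500 is at or above $74,300, so the credit is $0.
Rural Housing Credit: $75,500 is at or below the $309,300 threshold, so the full $1,225 applies.
Total: $6,426 + $11,460 + $0 + $1,225 = $19,111.

$19,111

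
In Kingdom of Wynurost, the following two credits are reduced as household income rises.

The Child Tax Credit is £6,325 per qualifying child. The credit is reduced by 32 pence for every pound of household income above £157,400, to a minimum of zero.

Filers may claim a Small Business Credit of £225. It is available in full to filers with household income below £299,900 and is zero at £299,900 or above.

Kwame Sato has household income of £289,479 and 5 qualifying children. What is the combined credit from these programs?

£225

Child Tax Credit: base = 5 × £6,325 = £31,625. 32% of the £132,079 excess over £157,400 is £42,265.28 ≥ base, so the credit is £0.
Small Business Credit: £289,479 is below the £299,900 cutoff, so the full £225 applies.
Total: £0 + £225 = £225.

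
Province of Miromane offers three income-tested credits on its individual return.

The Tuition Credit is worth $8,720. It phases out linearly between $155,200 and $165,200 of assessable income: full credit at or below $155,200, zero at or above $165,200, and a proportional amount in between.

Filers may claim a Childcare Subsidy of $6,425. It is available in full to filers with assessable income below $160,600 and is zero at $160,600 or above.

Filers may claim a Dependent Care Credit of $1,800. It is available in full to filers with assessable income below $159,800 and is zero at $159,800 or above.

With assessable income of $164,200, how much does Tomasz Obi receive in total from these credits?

$872

Tuition Credit: $164,200 is $9,000 into a $10,000 phase-out range, leaving 1,000/10,000 of the credit: $8,720 × 1,000/10,000 = $872.
Childcare Subsidy: $164,200 meets or exceeds the $160,600 cutoff, so the credit is $0.
Dependent Care Credit: $164,200 meets or exceeds the $159,800 cutoff, so the credit is $0.
Total: $872 + $0 + $0 = $872.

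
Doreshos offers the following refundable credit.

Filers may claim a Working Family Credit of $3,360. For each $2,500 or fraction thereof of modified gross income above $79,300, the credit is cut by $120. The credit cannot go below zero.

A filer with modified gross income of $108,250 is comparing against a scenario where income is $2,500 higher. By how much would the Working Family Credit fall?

At $108,250 — income exceeds $79,300 by $28,950, which is 12 full-or-partial $2,500 increments; reduction = 12 × $120 = $1,440, leaving $1,920.
At $110,750 — income exceeds $79,300 by $31,450, which is 13 full-or-partial $2,500 increments; reduction = 13 × $120 = $1,560, leaving $1,800.
Lost: $1,920 − $1,800 = $120.

$120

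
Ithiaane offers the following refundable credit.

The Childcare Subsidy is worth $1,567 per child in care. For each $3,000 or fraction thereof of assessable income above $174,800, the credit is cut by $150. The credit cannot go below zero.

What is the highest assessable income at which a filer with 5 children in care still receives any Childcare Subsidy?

Full credit = 5 × $1,567 = $7,835.
After 52 increments the reduction is 52 × $150 = $7,800, leaving $35; one more increment wipes it out. Increment 52 ends at excess 52 × $3,000 = $156,000, so the highest qualifying income is $174,800 + $156,000 = $330,800.

$330,800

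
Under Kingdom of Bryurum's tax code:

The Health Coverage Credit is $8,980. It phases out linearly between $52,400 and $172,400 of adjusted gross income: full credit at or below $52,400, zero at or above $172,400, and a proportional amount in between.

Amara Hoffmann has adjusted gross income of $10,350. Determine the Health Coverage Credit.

Health Coverage Credit: $10,350 is at or below the $52,400 threshold, so the full $8,980 applies.

$8,980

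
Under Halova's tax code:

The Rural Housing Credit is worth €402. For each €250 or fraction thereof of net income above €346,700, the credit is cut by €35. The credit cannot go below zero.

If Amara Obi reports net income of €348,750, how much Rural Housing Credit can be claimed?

€87

Rural Housing Credit: income exceeds €346,700 by €2,050, which is 9 full-or-partial €250 increments; reduction = 9 × €35 = €315, leaving €87.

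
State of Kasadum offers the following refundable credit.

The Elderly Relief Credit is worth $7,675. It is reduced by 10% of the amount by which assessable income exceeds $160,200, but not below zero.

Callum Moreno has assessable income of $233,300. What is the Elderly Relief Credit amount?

$365

Elderly Relief Credit: 10% of the $73,100 excess over $160,200 is $7,310; credit = $7,675 − $7,310 = $365.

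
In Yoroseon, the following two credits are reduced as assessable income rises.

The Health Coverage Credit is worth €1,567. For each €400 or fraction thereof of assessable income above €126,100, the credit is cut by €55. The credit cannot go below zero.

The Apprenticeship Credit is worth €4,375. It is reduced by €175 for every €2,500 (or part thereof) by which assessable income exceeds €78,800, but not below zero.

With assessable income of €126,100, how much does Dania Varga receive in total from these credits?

€2,617

Health Coverage Credit: €126,100 is at or below the €126,100 threshold, so the full €1,567 applies.
Apprenticeship Credit: income exceeds €78,800 by €47,300, which is 19 full-or-partial €2,500 increments; reduction = 19 × €175 = €3,325, leaving €1,050.
Total: €1,567 + €1,050 = €2,617.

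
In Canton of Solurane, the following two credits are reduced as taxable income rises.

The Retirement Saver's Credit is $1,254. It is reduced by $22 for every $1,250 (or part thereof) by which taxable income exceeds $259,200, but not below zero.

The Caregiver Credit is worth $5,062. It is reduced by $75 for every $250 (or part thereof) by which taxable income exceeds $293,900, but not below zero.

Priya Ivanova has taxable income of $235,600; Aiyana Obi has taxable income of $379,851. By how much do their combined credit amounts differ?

Priya ($235,600): Retirement Saver's Credit: $235,600 is at or below the $259,200 threshold, so the full $1,254 applies. Caregiver Credit: $235,600 is at or below the $293,900 threshold, so the full $5,062 applies. total $1,254 + $5,062 = $6,316
Aiyana ($379,851): Retirement Saver's Credit: income exceeds $259,200 by $120,651 → 97 increments × $22 = $2,134 ≥ base, so the credit is $0. Caregiver Credit: income exceeds $293,900 by $85,951 → 344 increments × $75 = $25,800 ≥ base, so the credit is $0. total $0 + $0 = $0
Difference: |$6,316 − $0| = $6,316.

$6,316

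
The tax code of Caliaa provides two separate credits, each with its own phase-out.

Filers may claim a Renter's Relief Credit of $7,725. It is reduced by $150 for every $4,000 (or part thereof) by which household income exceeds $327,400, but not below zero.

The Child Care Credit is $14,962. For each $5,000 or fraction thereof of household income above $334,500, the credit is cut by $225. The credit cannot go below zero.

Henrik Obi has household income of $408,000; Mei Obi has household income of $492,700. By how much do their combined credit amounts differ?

Henrik ($408,000): Renter's Relief Credit: income exceeds $327,400 by $80,600, which is 21 full-or-partial $4,000 increments; reduction = 21 × $150 = $3,150, leaving $4,575. Child Care Credit: income exceeds $334,500 by $73,500, which is 15 full-or-partial $5,000 increments; reduction = 15 × $225 = $3,375, leaving $11,587. total $4,575 + $11,587 = $16,162
Mei ($492,700): Renter's Relief Credit: income exceeds $327,400 by $165,300, which is 42 full-or-partial $4,000 increments; reduction = 42 × $150 = $6,300, leaving $1,425. Child Care Credit: income exceeds $334,500 by $158,200, which is 32 full-or-partial $5,000 increments; reduction = 32 × $225 = $7,200, leaving $7,762. total $1,425 + $7,762 = $9,187
Difference: |$16,162 − $9,187| = $6,975.

$6,975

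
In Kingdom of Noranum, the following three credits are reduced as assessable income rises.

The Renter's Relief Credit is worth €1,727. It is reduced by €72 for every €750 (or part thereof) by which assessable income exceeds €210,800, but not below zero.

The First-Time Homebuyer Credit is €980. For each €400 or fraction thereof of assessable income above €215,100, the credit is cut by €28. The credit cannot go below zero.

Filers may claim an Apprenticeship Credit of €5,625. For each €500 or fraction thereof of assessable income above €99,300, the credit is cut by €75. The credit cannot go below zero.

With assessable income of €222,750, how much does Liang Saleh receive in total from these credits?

Renter's Relief Credit: income exceeds €210,800 by €11,950, which is 16 full-or-partial €750 increments; reduction = 16 × €72 = €1,152, leaving €575.
First-Time Homebuyer Credit: income exceeds €215,100 by €7,650, which is 20 full-or-partial €400 increments; reduction = 20 × €28 = €560, leaving €420.
Apprenticeship Credit: income exceeds €99,300 by €123,450 → 247 increments × €75 = €18,525 ≥ base, so the credit is €0.
Total: €575 + €420 + €0 = €995.

€995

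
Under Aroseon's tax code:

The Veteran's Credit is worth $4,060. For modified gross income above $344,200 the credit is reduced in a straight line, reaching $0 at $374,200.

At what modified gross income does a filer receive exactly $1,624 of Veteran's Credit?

$1,624 is 1,624/4,060 of the full $4,060, so 2,436/4,060 of the $30,000 range has been used: income = $344,200 + $30,000 × 2,436/4,060 = $362,200.

$362,200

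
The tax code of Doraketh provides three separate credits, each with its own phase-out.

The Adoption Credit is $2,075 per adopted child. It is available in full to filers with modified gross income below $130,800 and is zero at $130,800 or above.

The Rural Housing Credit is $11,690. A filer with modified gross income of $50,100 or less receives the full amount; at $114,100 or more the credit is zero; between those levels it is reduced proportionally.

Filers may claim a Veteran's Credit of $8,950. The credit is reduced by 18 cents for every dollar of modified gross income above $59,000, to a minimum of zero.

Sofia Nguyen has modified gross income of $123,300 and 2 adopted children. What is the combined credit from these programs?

Adoption Credit: base = 2 × $2,075 = $4,150. $123,300 is below the $130,800 cutoff, so the full $4,150 applies.
Rural Housing Credit: $123,300 is at or above $114,100, so the credit is $0.
Veteran's Credit: 18% of the $64,300 excess over $59,000 is $11,574 ≥ base, so the credit is $0.
Total: $4,150 + $0 + $0 = $4,150.

$4,150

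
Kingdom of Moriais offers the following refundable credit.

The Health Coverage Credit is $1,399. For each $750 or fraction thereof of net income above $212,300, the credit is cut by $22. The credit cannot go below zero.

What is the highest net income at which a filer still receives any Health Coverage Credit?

After 63 increments the reduction is 63 × $22 = $1,386, leaving $13; one more increment wipes it out. Increment 63 ends at excess 63 × $750 = $47,250, so the highest qualifying income is $212,300 + $47,250 = $259,550.

$259,550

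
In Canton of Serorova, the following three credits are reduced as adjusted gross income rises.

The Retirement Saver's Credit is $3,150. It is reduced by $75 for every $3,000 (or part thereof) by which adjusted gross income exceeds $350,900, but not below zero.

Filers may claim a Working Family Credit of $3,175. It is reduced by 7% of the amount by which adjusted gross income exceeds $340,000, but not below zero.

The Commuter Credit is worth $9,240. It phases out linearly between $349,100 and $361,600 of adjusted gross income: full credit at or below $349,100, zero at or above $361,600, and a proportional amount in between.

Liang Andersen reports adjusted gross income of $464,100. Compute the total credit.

$300

Retirement Saver's Credit: income exceeds $350,900 by $113,200, which is 38 full-or-partial $3,000 increments; reduction = 38 × $75 = $2,850, leaving $300.
Working Family Credit: 7% of the $124,100 excess over $340,000 is $8,687 ≥ base, so the credit is $0.
Commuter Credit: $464,100 is at or above $361,600, so the credit is $0.
Total: $300 + $0 + $0 = $300.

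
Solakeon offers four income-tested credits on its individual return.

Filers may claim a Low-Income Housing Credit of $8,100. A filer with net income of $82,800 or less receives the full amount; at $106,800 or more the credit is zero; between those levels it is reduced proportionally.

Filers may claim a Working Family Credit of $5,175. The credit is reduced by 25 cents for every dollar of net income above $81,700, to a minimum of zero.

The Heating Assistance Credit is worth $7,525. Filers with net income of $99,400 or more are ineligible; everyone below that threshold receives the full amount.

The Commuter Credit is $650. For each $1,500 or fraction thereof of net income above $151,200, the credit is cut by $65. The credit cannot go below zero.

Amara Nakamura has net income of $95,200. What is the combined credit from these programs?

Low-Income Housing Credit: $95,200 is $12,400 into a $24,000 phase-out range, leaving 11,600/24,000 of the credit: $8,100 × 11,600/24,000 = $3,915.
Working Family Credit: 25% of the $13,500 excess over $81,700 is $3,375; credit = $5,175 − $3,375 = $1,800.
Heating Assistance Credit: $95,200 is below the $99,400 cutoff, so the full $7,525 applies.
Commuter Credit: $95,200 is at or below the $151,200 threshold, so the full $650 applies.
Total: $3,915 + $1,800 + $7,525 + $650 = $13,890.

$13,890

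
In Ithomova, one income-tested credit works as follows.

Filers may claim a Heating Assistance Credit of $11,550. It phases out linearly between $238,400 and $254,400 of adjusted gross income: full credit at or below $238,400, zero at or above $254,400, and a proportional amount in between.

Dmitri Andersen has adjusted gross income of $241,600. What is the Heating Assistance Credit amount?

Heating Assistance Credit: $241,600 is $3,200 into a $16,000 phase-out range, leaving 12,800/16,000 of the credit: $11,550 × 12,800/16,000 = $9,240.

$9,240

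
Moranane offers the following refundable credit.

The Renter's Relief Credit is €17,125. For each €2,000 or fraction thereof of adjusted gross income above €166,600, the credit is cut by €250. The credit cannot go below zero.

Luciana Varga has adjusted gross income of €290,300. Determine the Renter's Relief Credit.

€1,625

Renter's Relief Credit: income exceeds €166,600 by €123,700, which is 62 full-or-partial €2,000 increments; reduction = 62 × €250 = €15,500, leaving €1,625.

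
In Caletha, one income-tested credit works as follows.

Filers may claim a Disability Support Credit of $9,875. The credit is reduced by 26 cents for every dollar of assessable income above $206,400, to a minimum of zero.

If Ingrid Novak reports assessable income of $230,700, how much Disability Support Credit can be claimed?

Disability Support Credit: 26% of the $24,300 excess over $206,400 is $6,318; credit = $9,875 − $6,318 = $3,557.

$3,557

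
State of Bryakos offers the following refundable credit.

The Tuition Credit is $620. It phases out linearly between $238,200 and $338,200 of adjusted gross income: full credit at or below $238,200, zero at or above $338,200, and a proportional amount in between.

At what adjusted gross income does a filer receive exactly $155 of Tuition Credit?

$155 is 155/620 of the full $620, so 465/620 of the $100,000 range has been used: income = $238,200 + $100,000 × 465/620 = $313,200.

$313,200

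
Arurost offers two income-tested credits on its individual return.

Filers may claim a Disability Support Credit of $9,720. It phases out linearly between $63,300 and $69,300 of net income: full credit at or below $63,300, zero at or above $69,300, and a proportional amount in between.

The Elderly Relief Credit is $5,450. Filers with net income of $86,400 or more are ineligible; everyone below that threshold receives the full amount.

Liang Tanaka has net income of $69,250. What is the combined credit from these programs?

$5,531

Disability Support Credit: $69,250 is $5,950 into a $6,000 phase-out range, leaving 50/6,000 of the credit: $9,720 × 50/6,000 = $81.
Elderly Relief Credit: $69,250 is below the $86,400 cutoff, so the full $5,450 applies.
Total: $81 + $5,450 = $5,531.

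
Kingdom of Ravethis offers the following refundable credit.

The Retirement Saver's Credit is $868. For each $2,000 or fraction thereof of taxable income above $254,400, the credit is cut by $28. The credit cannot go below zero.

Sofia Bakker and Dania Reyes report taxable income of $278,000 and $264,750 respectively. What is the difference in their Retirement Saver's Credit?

$168

Sofia ($278,000): Retirement Saver's Credit: income exceeds $254,400 by $23,600, which is 12 full-or-partial $2,000 increments; reduction = 12 × $28 = $336, leaving $532.
Dania ($264,750): Retirement Saver's Credit: income exceeds $254,400 by $10,350, which is 6 full-or-partial $2,000 increments; reduction = 6 × $28 = $168, leaving $700.
Difference: |$532 − $700| = $168.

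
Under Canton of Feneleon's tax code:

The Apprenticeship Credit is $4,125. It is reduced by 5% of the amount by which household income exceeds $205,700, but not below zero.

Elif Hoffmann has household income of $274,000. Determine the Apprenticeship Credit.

$710

Apprenticeship Credit: 5% of the $68,300 excess over $205,700 is $3,415; credit = $4,125 − $3,415 = $710.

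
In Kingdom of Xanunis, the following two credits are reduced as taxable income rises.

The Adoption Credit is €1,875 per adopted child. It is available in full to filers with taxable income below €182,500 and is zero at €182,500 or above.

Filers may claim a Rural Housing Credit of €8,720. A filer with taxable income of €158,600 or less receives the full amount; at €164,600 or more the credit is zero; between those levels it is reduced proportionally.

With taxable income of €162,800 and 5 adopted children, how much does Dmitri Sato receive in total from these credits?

Adoption Credit: base = 5 × €1,875 = €9,375. €162,800 is below the €182,500 cutoff, so the full €9,375 applies.
Rural Housing Credit: €162,800 is €4,200 into a €6,000 phase-out range, leaving 1,800/6,000 of the credit: €8,720 × 1,800/6,000 = €2,616.
Total: €9,375 + €2,616 = €11,991.

€11,991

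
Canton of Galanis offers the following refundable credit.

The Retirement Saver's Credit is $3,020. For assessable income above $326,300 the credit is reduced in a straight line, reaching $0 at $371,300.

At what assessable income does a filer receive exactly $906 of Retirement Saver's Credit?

$906 is 906/3,020 of the full $3,020, so 2,114/3,020 of the $45,000 range has been used: income = $326,300 + $45,000 × 2,114/3,020 = $357,800.

$357,800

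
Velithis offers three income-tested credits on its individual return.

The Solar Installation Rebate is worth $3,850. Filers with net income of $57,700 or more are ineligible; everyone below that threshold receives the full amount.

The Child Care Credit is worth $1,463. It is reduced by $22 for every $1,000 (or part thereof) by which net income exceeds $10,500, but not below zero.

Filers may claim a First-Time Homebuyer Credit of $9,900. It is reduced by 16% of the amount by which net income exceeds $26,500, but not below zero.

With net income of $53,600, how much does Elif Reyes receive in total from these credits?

$9,909

Solar Installation Rebate: $53,600 is below the $57,700 cutoff, so the full $3,850 applies.
Child Care Credit: income exceeds $10,500 by $43,100, which is 44 full-or-partial $1,000 increments; reduction = 44 × $22 = $968, leaving $495.
First-Time Homebuyer Credit: 16% of the $27,100 excess over $26,500 is $4,336; credit = $9,900 − $4,336 = $5,564.
Total: $3,850 + $495 + $5,564 = $9,909.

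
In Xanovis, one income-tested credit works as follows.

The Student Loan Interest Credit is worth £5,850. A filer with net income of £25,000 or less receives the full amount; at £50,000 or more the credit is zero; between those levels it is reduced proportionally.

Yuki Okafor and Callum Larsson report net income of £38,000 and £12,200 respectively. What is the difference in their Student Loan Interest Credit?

Yuki (£38,000): Student Loan Interest Credit: £38,000 is £13,000 into a £25,000 phase-out range, leaving 12,000/25,000 of the credit: £5,850 × 12,000/25,000 = £2,808.
Callum (£12,200): Student Loan Interest Credit: £12,200 is at or below the £25,000 threshold, so the full £5,850 applies.
Difference: |£2,808 − £5,850| = £3,042.

£3,042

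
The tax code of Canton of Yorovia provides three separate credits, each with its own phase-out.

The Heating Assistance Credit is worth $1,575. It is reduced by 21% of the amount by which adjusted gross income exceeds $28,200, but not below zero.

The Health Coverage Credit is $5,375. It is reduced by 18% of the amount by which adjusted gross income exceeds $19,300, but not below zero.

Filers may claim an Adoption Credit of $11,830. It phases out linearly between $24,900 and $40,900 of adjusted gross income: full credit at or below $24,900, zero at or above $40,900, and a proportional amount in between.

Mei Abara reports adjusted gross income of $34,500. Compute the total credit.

$7,623

Heating Assistance Credit: 21% of the $6,300 excess over $28,200 is $1,323; credit = $1,575 − $1,323 = $252.
Health Coverage Credit: 18% of the $15,200 excess over $19,300 is $2,736; credit = $5,375 − $2,736 = $2,639.
Adoption Credit: $34,500 is $9,600 into a $16,000 phase-out range, leaving 6,400/16,000 of the credit: $11,830 × 6,400/16,000 = $4,732.
Total: $252 + $2,639 + $4,732 = $7,623.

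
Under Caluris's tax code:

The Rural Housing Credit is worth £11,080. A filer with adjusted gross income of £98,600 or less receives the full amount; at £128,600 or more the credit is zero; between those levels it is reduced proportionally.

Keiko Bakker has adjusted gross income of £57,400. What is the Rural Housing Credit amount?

Rural Housing Credit: £57,400 is at or below the £98,600 threshold, so the full £11,080 applies.

£11,080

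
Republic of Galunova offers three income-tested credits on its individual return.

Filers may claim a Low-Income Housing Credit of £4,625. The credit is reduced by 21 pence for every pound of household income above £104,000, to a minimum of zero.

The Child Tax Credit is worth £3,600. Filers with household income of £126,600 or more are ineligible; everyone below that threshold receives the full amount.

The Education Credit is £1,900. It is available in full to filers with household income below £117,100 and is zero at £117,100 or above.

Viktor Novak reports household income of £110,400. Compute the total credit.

Low-Income Housing Credit: 21% of the £6,400 excess over £104,000 is £1,344; credit = £4,625 − £1,344 = £3,281.
Child Tax Credit: £110,400 is below the £126,600 cutoff, so the full £3,600 applies.
Education Credit: £110,400 is below the £117,100 cutoff, so the full £1,900 applies.
Total: £3,281 + £3,600 + £1,900 = £8,781.

£8,781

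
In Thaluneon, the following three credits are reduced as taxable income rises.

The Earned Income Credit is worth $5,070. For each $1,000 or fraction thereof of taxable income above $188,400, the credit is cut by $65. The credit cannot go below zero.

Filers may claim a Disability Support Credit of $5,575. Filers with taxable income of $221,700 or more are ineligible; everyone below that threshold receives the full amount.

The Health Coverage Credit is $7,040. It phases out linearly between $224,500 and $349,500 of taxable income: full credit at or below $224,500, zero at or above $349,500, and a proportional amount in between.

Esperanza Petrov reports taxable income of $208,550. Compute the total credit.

$16,320

Earned Income Credit: income exceeds $188,400 by $20,150, which is 21 full-or-partial $1,000 increments; reduction = 21 × $65 = $1,365, leaving $3,705.
Disability Support Credit: $208,550 is below the $221,700 cutoff, so the full $5,575 applies.
Health Coverage Credit: $208,550 is at or below the $224,500 threshold, so the full $7,040 applies.
Total: $3,705 + $5,575 + $7,040 = $16,320.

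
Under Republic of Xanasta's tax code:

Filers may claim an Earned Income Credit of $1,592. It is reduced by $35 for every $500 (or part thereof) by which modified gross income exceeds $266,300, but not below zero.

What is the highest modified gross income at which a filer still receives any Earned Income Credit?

$288,800

After 45 increments the reduction is 45 × $35 = $1,575, leaving $17; one more increment wipes it out. Increment 45 ends at excess 45 × $500 = $22,500, so the highest qualifying income is $266,300 + $22,500 = $288,800.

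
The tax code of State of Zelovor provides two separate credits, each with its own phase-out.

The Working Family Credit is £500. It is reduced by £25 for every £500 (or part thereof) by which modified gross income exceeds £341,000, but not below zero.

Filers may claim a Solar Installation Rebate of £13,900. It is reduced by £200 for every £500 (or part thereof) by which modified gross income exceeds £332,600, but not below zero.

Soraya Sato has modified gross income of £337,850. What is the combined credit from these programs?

£12,200

Working Family Credit: £337,850 is at or below the £341,000 threshold, so the full £500 applies.
Solar Installation Rebate: income exceeds £332,600 by £5,250, which is 11 full-or-partial £500 increments; reduction = 11 × £200 = £2,200, leaving £11,700.
Total: £500 + £11,700 = £12,200.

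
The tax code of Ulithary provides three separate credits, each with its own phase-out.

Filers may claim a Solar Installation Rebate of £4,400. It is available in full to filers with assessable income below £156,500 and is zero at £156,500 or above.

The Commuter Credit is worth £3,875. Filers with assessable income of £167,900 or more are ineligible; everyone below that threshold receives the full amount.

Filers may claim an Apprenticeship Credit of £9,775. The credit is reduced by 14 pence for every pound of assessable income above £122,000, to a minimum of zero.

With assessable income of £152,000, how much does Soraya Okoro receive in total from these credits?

Solar Installation Rebate: £152,000 is below the £156,500 cutoff, so the full £4,400 applies.
Commuter Credit: £152,000 is below the £167,900 cutoff, so the full £3,875 applies.
Apprenticeship Credit: 14% of the £30,000 excess over £122,000 is £4,200; credit = £9,775 − £4,200 = £5,575.
Total: £4,400 + £3,875 + £5,575 = £13,850.

£13,850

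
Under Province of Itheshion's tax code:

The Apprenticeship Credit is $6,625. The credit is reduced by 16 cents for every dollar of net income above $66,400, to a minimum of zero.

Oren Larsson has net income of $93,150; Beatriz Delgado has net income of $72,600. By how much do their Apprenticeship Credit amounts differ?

Oren ($93,150): Apprenticeship Credit: 16% of the $26,750 excess over $66,400 is $4,280; credit = $6,625 − $4,280 = $2,345.
Beatriz ($72,600): Apprenticeship Credit: 16% of the $6,200 excess over $66,400 is $992; credit = $6,625 − $992 = $5,633.
Difference: |$2,345 − $5,633| = $3,288.

$3,288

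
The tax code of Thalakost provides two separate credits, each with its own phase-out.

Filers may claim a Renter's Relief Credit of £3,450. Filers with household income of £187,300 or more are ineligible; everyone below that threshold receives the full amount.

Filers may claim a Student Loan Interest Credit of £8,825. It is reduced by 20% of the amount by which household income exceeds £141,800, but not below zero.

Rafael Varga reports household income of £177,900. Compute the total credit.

Renter's Relief Credit: £177,900 is below the £187,300 cutoff, so the full £3,450 applies.
Student Loan Interest Credit: 20% of the £36,100 excess over £141,800 is £7,220; credit = £8,825 − £7,220 = £1,605.
Total: £3,450 + £1,605 = £5,055.

£5,055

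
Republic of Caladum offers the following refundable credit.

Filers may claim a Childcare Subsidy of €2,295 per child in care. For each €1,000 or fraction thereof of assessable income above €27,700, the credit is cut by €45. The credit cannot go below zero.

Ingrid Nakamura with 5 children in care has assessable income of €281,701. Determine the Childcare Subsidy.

Childcare Subsidy: base = 5 × €2,295 = €11,475. income exceeds €27,700 by €254,001 → 255 increments × €45 = €11,475 ≥ base, so the credit is €0.

€0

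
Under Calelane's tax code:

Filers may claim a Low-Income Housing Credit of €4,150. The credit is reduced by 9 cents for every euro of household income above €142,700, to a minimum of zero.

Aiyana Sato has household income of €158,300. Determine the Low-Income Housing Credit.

€2,746

Low-Income Housing Credit: 9% of the €15,600 excess over €142,700 is €1,404; credit = €4,150 − €1,404 = €2,746.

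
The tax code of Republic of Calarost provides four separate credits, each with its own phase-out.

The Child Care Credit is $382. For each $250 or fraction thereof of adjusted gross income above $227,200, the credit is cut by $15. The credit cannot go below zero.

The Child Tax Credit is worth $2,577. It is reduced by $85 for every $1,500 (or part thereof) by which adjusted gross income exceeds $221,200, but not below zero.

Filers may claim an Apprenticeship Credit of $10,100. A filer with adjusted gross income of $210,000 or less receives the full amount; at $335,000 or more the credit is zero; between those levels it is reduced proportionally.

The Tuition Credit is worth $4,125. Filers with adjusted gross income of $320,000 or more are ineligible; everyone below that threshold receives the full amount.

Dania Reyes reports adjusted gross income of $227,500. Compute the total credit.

$15,315

Child Care Credit: income exceeds $227,200 by $300, which is 2 full-or-partial $250 increments; reduction = 2 × $15 = $30, leaving $352.
Child Tax Credit: income exceeds $221,200 by $6,300, which is 5 full-or-partial $1,500 increments; reduction = 5 × $85 = $425, leaving $2,152.
Apprenticeship Credit: $227,500 is $17,500 into a $125,000 phase-out range, leaving 107,500/125,000 of the credit: $10,100 × 107,500/125,000 = $8,686.
Tuition Credit: $227,500 is below the $320,000 cutoff, so the full $4,125 applies.
Total: $352 + $2,152 + $8,686 + $4,125 = $15,315.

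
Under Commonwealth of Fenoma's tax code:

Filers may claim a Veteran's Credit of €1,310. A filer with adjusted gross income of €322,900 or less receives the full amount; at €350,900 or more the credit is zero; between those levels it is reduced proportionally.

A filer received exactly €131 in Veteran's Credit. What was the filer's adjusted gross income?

€348,100

€131 is 131/1,310 of the full €1,310, so 1,179/1,310 of the €28,000 range has been used: income = €322,900 + €28,000 × 1,179/1,310 = €348,100.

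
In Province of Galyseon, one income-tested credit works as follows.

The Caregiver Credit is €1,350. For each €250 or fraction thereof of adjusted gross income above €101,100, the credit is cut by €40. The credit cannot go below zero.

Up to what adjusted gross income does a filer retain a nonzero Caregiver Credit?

€109,350

After 33 increments the reduction is 33 × €40 = €1,320, leaving €30; one more increment wipes it out. Increment 33 ends at excess 33 × €250 = €8,250, so the highest qualifying income is €101,100 + €8,250 = €109,350.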